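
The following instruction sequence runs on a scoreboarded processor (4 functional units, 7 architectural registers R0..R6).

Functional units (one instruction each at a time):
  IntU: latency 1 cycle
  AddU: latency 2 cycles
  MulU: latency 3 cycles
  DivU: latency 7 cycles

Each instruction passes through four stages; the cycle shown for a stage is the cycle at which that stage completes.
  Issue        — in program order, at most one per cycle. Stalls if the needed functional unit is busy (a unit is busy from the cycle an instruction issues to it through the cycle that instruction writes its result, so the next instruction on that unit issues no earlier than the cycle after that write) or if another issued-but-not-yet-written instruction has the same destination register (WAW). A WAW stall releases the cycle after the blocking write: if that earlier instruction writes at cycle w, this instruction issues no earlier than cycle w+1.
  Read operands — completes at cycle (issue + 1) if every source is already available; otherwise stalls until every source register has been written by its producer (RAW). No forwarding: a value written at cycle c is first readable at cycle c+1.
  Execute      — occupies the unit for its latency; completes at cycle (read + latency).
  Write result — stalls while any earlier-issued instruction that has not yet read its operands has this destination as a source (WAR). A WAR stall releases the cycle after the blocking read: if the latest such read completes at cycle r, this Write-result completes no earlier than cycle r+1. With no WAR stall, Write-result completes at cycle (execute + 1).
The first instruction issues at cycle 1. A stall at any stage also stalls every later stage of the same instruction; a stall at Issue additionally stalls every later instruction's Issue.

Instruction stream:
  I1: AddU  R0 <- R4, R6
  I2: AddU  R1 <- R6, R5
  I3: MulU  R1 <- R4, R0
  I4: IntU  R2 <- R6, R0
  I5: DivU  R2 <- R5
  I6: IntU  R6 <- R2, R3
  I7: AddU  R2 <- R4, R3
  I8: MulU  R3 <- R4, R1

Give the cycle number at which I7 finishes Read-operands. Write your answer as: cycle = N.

  I1 | 1 | 2 | 4 | 5
  I2 | 6 | 7 | 9 | 10   struct: AddU busy until I1 writes@5
  I3 | 11 | 12 | 15 | 16   WAW R1: wait I2 write@10
  I4 | 12 | 13 | 14 | 15
  I5 | 16 | 17 | 24 | 25   WAW R2: wait I4 write@15
  I6 | 17 | 26 | 27 | 28   RAW R2: wait I5 write@25
  I7 | 26 | 27 | 29 | 30   WAW R2: wait I5 write@25
  I8 | 27 | 28 | 31 | 32

cycle = 27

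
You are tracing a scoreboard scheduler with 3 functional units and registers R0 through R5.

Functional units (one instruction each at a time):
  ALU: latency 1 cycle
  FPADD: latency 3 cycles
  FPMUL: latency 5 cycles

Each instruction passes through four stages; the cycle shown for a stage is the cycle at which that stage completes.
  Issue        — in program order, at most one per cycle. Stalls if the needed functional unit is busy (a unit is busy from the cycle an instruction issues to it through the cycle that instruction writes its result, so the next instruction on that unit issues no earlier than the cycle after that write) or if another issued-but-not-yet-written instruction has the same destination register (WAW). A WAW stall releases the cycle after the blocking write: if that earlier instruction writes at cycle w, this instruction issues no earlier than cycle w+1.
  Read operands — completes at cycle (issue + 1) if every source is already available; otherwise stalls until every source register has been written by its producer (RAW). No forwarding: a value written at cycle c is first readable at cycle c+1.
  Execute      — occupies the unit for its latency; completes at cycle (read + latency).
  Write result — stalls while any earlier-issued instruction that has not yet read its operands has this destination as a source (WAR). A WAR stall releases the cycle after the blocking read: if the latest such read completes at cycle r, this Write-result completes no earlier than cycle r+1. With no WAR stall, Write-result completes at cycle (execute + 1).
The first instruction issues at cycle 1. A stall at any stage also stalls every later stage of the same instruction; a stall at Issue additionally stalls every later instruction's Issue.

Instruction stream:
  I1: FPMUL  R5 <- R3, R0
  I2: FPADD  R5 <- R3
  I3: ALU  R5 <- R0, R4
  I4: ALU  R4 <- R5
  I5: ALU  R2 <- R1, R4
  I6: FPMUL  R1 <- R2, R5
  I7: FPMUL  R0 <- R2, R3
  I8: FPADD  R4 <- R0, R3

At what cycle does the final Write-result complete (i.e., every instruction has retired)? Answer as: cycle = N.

cycle = 46

t=1  I1→FPMUL
t=2  I1 RO
t=7  I1 EX
t=8  I1 WR R5
t=9  I2→FPADD
t=10  I2 RO
t=13  I2 EX
t=14  I2 WR R5
t=15  I3→ALU
t=16  I3 RO
t=17  I3 EX
t=18  I3 WR R5
t=19  I4→ALU
t=20  I4 RO
t=21  I4 EX
t=22  I4 WR R4
t=23  I5→ALU
t=24  I5 RO, I6→FPMUL
t=25  I5 EX
t=26  I5 WR R2
t=27  I6 RO
t=32  I6 EX
t=33  I6 WR R1
t=34  I7→FPMUL
t=35  I7 RO, I8→FPADD
t=40  I7 EX
t=41  I7 WR R0
t=42  I8 RO
t=45  I8 EX
t=46  I8 WR R4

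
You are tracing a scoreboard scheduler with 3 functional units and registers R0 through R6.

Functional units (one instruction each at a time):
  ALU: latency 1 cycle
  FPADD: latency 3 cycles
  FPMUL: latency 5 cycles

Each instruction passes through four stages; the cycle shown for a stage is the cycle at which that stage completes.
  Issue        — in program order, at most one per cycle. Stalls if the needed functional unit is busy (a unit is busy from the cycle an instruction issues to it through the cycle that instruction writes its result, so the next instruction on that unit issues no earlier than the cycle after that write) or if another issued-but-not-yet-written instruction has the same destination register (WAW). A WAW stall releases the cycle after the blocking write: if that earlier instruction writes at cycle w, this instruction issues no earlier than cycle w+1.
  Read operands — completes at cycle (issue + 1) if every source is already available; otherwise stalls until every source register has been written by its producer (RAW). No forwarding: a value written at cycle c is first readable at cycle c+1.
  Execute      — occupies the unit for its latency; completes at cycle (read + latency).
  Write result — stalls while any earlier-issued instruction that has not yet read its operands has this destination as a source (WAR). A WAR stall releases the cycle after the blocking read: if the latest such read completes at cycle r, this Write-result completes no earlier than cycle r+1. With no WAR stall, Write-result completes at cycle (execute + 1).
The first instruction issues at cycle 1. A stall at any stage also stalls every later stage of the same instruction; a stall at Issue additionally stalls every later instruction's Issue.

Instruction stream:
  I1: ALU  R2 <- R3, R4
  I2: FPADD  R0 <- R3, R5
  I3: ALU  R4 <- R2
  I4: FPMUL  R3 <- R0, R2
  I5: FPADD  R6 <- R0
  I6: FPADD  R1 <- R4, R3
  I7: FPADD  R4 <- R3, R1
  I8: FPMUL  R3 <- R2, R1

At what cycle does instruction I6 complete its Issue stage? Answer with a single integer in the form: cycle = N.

cycle = 14

  I1 | 1 | 2 | 3 | 4
  I2 | 2 | 3 | 6 | 7
  I3 | 5 | 6 | 7 | 8   struct: ALU busy until I1 writes@4
  I4 | 6 | 8 | 13 | 14   RAW R0: wait I2 write@7
  I5 | 8 | 9 | 12 | 13   struct: FPADD busy until I2 writes@7
  I6 | 14 | 15 | 18 | 19   struct: FPADD busy until I5 writes@13
  I7 | 20 | 21 | 24 | 25   struct: FPADD busy until I6 writes@19
  I8 | 21 | 22 | 27 | 28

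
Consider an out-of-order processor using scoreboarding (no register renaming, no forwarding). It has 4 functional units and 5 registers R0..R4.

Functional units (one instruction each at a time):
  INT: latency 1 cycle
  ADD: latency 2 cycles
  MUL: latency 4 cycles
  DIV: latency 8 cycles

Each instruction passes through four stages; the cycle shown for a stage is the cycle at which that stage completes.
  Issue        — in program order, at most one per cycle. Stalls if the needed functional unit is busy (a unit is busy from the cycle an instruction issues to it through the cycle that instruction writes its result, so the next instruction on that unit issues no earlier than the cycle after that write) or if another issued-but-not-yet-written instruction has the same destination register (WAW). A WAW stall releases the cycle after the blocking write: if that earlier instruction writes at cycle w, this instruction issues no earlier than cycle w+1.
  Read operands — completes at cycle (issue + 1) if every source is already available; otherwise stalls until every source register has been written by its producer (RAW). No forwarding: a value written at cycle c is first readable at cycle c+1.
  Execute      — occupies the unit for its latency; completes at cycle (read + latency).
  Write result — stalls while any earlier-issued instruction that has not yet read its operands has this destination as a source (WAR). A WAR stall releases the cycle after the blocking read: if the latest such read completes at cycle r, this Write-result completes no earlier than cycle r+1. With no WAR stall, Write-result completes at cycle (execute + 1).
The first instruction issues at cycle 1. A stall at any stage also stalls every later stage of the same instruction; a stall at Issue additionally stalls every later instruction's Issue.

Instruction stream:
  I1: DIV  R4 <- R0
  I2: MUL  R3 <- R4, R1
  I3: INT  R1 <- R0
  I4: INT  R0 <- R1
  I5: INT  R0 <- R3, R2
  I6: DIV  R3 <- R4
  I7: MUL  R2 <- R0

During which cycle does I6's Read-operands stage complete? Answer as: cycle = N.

c1: I1 dispatched to DIV
c2: I1 operands ready | I2 dispatched to MUL
c3: I3 dispatched to INT
c4: I3 operands ready
c5: I3 complete
c10: I1 complete
c11: R4←I1
c12: I2 operands ready
c13: R1←I3
c14: I4 dispatched to INT
c15: I4 operands ready
c16: I2 complete | I4 complete
c17: R3←I2 | R0←I4
c18: I5 dispatched to INT
c19: I5 operands ready | I6 dispatched to DIV
c20: I5 complete | I6 operands ready | I7 dispatched to MUL
c21: R0←I5
c22: I7 operands ready
c26: I7 complete
c27: R2←I7
c28: I6 complete
c29: R3←I6

cycle = 20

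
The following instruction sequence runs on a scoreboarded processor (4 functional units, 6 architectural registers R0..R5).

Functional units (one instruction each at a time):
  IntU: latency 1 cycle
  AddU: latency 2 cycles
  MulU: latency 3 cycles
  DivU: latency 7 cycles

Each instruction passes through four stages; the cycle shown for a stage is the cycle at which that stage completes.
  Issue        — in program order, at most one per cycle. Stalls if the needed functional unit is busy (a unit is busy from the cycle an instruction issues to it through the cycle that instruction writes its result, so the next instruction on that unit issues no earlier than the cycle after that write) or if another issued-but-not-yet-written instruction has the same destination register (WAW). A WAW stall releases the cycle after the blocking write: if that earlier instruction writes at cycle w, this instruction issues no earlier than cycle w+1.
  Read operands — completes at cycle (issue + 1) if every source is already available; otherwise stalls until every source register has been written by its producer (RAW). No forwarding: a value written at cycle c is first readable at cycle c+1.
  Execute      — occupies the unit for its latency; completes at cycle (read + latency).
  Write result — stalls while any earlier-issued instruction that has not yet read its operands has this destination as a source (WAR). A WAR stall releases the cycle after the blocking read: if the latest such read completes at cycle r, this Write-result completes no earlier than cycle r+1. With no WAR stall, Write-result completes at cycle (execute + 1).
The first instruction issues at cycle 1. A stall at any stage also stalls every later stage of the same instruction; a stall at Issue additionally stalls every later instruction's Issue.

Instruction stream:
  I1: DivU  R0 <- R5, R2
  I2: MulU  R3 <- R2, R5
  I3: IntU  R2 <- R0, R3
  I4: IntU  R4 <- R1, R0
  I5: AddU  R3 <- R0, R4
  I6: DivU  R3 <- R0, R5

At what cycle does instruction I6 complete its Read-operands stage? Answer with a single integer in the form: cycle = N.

[1] issue I1 (DivU)
[2] I1 read-ops | issue I2 (MulU)
[3] I2 read-ops | issue I3 (IntU)
[6] I2 finished on MulU
[7] I2→R3
[9] I1 finished on DivU
[10] I1→R0
[11] I3 read-ops
[12] I3 finished on IntU
[13] I3→R2
[14] issue I4 (IntU)
[15] I4 read-ops | issue I5 (AddU)
[16] I4 finished on IntU
[17] I4→R4
[18] I5 read-ops
[20] I5 finished on AddU
[21] I5→R3
[22] issue I6 (DivU)
[23] I6 read-ops
[30] I6 finished on DivU
[31] I6→R3

cycle = 23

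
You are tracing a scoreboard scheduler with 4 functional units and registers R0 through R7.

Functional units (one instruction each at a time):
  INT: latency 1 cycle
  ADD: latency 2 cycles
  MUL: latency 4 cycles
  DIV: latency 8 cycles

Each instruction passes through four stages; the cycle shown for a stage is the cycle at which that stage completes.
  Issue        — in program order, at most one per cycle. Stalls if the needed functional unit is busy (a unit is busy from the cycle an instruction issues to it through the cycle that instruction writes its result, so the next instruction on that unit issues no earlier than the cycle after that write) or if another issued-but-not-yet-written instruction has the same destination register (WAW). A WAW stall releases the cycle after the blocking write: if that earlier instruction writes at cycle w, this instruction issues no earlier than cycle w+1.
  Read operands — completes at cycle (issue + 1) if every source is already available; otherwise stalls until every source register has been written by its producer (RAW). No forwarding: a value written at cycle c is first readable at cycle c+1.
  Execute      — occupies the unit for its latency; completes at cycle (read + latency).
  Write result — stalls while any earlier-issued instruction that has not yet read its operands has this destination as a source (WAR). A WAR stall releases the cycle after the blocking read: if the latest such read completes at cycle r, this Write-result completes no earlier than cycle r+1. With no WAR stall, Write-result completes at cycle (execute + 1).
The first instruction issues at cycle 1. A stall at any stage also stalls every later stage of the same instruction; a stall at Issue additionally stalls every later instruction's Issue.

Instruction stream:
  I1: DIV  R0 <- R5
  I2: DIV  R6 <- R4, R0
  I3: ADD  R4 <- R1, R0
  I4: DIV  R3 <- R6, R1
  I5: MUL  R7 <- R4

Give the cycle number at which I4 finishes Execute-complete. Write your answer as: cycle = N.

cycle = 32

t=1  I1 dispatched to DIV
t=2  I1 operands ready
t=10  I1 complete
t=11  R0←I1
t=12  I2 dispatched to DIV
t=13  I2 operands ready | I3 dispatched to ADD
t=14  I3 operands ready
t=16  I3 complete
t=17  R4←I3
t=21  I2 complete
t=22  R6←I2
t=23  I4 dispatched to DIV
t=24  I4 operands ready | I5 dispatched to MUL
t=25  I5 operands ready
t=29  I5 complete
t=30  R7←I5
t=32  I4 complete
t=33  R3←I4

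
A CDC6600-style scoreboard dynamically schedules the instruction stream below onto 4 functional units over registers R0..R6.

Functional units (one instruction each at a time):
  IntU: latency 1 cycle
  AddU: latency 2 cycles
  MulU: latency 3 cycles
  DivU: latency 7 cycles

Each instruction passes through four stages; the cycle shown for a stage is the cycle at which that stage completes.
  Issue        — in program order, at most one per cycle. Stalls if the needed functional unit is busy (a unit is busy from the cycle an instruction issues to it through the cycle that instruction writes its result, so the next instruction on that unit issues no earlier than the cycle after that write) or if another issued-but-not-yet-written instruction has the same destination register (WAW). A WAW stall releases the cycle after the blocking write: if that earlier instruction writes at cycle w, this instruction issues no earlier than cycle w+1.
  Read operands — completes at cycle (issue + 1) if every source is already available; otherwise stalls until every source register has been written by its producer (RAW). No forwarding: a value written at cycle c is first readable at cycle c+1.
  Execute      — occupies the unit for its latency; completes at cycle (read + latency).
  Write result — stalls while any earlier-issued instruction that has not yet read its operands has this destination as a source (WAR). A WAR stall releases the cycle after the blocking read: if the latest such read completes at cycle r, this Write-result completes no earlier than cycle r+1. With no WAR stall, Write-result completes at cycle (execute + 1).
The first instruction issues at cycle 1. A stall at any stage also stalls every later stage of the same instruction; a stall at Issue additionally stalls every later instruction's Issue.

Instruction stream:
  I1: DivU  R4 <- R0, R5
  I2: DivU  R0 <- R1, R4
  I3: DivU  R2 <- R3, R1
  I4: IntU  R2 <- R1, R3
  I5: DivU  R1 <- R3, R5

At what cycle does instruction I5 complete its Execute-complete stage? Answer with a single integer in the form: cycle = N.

[I1] 1/2/9/10
[I2] 11/12/19/20  (struct: DivU busy until I1 writes@10)
[I3] 21/22/29/30  (struct: DivU busy until I2 writes@20)
[I4] 31/32/33/34  (WAW R2: wait I3 write@30)
[I5] 32/33/40/41

cycle = 40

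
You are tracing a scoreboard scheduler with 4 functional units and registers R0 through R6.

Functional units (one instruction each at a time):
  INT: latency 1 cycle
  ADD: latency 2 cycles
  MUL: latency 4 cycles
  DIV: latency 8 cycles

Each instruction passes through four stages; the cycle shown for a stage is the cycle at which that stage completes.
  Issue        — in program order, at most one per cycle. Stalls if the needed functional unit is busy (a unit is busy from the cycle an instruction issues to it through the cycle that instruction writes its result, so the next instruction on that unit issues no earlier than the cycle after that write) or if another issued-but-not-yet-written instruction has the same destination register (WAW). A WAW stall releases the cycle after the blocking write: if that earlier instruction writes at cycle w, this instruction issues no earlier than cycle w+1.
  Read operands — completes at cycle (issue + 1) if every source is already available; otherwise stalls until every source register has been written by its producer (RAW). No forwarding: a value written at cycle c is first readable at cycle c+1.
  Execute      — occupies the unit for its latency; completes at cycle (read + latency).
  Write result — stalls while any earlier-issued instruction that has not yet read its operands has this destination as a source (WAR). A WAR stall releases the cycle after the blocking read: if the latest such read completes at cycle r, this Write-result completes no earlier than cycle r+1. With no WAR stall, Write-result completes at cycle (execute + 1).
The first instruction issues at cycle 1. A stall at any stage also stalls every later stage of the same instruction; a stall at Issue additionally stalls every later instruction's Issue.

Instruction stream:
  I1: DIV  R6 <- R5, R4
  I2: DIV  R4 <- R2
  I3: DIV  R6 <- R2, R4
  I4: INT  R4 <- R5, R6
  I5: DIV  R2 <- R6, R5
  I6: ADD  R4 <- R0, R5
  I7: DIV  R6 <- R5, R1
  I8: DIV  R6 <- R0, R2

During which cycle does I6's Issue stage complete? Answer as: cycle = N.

1) issue 1, read 2, done 10, write 11
2) issue 12, read 13, done 21, write 22  <struct: DIV busy until I1 writes@11>
3) issue 23, read 24, done 32, write 33  <struct: DIV busy until I2 writes@22>
4) issue 24, read 34, done 35, write 36  <RAW R6: wait I3 write@33>
5) issue 34, read 35, done 43, write 44  <struct: DIV busy until I3 writes@33>
6) issue 37, read 38, done 40, write 41  <WAW R4: wait I4 write@36>
7) issue 45, read 46, done 54, write 55  <struct: DIV busy until I5 writes@44>
8) issue 56, read 57, done 65, write 66  <struct: DIV busy until I7 writes@55>

cycle = 37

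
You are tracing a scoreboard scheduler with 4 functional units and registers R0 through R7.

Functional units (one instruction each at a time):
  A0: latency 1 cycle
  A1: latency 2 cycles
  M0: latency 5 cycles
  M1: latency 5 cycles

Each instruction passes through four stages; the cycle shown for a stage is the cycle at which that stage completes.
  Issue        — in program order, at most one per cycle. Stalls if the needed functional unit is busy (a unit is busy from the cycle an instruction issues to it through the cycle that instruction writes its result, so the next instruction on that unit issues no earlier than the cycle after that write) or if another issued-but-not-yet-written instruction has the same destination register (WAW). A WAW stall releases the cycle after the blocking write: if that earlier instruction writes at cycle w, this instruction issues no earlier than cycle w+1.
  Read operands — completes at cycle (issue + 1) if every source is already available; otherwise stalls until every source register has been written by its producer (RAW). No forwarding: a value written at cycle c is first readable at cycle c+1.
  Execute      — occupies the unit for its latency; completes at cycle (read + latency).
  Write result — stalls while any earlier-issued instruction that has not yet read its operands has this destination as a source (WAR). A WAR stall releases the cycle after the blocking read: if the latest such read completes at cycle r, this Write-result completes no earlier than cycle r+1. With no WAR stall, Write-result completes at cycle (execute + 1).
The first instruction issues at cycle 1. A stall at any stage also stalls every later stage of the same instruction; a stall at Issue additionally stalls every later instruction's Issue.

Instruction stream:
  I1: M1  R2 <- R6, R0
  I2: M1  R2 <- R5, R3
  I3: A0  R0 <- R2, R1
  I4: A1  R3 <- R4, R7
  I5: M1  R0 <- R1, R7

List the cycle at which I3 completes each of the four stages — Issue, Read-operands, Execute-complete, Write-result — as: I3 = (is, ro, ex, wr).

cycle 1: I1 dispatched to M1
cycle 2: I1 operands ready
cycle 7: I1 complete
cycle 8: R2←I1
cycle 9: I2 dispatched to M1
cycle 10: I2 operands ready | I3 dispatched to A0
cycle 11: I4 dispatched to A1
cycle 12: I4 operands ready
cycle 14: I4 complete
cycle 15: I2 complete | R3←I4
cycle 16: R2←I2
cycle 17: I3 operands ready
cycle 18: I3 complete
cycle 19: R0←I3
cycle 20: I5 dispatched to M1
cycle 21: I5 operands ready
cycle 26: I5 complete
cycle 27: R0←I5

I3 = (10, 17, 18, 19)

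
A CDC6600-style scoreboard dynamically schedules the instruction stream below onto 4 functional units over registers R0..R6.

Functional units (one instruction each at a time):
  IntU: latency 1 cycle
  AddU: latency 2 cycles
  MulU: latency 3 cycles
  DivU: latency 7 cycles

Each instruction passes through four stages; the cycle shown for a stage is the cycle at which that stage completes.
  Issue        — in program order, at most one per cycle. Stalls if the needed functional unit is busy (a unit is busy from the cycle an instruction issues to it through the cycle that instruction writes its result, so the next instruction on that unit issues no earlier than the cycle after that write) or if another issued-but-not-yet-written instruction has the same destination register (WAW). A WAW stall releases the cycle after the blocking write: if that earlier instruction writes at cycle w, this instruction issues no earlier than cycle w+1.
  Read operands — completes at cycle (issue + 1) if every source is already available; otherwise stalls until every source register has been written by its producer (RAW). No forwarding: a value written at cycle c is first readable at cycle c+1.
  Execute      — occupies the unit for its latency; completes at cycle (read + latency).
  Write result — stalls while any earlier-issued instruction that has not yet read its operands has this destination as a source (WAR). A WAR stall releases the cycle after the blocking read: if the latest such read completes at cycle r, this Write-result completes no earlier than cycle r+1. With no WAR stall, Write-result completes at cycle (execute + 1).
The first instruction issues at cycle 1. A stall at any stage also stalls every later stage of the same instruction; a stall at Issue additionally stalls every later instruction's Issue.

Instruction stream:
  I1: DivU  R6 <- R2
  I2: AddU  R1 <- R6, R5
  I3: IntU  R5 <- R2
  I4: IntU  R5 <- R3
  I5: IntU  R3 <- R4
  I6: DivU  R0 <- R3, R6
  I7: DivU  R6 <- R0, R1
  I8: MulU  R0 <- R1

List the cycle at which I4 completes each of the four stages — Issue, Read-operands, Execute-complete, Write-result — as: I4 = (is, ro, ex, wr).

  I1 | 1 | 2 | 9 | 10
  I2 | 2 | 11 | 13 | 14   RAW R6: wait I1 write@10
  I3 | 3 | 4 | 5 | 12   WAR R5: wait I2 read@11
  I4 | 13 | 14 | 15 | 16   struct: IntU busy until I3 writes@12
  I5 | 17 | 18 | 19 | 20   struct: IntU busy until I4 writes@16
  I6 | 18 | 21 | 28 | 29   RAW R3: wait I5 write@20
  I7 | 30 | 31 | 38 | 39   struct: DivU busy until I6 writes@29
  I8 | 31 | 32 | 35 | 36

I4 = (13, 14, 15, 16)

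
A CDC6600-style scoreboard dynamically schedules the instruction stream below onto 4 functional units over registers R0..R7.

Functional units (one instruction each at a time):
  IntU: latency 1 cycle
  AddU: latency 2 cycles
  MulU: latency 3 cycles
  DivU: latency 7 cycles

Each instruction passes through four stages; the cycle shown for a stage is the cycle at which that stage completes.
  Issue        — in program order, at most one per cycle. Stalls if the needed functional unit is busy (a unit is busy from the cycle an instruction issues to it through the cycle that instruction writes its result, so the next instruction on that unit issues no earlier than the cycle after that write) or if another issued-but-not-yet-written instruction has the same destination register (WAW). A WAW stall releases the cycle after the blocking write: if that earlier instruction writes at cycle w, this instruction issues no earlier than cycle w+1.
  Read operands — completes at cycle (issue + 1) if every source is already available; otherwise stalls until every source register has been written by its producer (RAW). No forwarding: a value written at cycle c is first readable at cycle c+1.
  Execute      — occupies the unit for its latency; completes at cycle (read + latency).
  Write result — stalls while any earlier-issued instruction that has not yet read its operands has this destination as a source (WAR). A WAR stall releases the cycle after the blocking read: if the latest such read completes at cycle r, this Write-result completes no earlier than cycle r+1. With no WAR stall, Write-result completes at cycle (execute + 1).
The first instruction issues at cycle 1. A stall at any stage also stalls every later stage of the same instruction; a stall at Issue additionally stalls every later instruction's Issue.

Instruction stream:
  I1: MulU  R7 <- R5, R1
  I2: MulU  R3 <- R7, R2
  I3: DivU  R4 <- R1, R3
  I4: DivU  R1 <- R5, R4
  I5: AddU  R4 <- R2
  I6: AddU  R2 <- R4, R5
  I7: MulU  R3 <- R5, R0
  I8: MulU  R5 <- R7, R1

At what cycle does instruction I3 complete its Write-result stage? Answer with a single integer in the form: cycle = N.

1) issue 1, read 2, done 5, write 6
2) issue 7, read 8, done 11, write 12  <struct: MulU busy until I1 writes@6>
3) issue 8, read 13, done 20, write 21  <RAW R3: wait I2 write@12>
4) issue 22, read 23, done 30, write 31  <struct: DivU busy until I3 writes@21>
5) issue 23, read 24, done 26, write 27
6) issue 28, read 29, done 31, write 32  <struct: AddU busy until I5 writes@27>
7) issue 29, read 30, done 33, write 34
8) issue 35, read 36, done 39, write 40  <struct: MulU busy until I7 writes@34>

cycle = 21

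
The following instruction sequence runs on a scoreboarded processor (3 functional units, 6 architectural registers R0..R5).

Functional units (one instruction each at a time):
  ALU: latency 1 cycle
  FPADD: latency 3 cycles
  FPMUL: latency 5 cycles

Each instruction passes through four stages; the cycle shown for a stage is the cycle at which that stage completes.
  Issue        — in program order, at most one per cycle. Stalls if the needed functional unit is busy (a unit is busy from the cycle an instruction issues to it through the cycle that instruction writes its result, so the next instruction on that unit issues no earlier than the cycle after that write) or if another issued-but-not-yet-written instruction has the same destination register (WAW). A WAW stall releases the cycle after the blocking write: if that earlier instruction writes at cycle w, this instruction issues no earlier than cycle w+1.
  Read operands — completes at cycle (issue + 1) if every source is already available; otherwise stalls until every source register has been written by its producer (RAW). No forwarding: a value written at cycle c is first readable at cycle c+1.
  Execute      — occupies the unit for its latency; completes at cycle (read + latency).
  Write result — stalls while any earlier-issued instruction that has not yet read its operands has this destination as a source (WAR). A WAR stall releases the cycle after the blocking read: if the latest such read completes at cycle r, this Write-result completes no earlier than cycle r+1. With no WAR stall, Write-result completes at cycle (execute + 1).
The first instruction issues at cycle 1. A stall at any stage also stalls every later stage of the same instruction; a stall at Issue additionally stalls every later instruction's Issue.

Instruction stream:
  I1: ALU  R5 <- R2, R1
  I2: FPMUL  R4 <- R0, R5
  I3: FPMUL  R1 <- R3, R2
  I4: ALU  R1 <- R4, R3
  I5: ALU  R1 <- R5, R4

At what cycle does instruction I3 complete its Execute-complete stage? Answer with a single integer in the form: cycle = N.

  I1 | 1 | 2 | 3 | 4
  I2 | 2 | 5 | 10 | 11   RAW R5: wait I1 write@4
  I3 | 12 | 13 | 18 | 19   struct: FPMUL busy until I2 writes@11
  I4 | 20 | 21 | 22 | 23   WAW R1: wait I3 write@19
  I5 | 24 | 25 | 26 | 27   struct: ALU busy until I4 writes@23

cycle = 18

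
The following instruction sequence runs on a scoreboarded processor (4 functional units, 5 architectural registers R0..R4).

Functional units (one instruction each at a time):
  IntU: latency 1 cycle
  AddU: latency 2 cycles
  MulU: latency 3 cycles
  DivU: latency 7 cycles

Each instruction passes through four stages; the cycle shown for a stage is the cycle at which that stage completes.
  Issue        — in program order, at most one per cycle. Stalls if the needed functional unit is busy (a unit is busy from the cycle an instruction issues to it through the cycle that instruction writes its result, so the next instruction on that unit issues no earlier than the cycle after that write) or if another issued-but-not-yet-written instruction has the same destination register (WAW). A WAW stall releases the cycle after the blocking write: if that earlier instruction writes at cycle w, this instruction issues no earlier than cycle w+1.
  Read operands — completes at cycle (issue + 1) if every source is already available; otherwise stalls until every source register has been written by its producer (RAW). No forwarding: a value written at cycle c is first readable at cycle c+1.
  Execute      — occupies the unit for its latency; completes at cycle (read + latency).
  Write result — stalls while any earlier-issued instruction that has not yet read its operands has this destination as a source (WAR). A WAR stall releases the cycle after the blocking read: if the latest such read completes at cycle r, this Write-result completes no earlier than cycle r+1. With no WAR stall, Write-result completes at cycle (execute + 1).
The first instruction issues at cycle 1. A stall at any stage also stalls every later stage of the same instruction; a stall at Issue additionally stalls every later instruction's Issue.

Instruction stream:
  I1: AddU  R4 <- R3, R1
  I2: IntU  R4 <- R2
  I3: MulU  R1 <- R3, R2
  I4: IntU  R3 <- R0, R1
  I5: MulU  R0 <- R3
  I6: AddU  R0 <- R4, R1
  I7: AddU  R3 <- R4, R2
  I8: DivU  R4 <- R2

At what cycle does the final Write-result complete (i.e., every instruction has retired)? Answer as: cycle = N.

cycle = 36

c1: I1 dispatched to AddU
c2: I1 operands ready
c4: I1 complete
c5: R4←I1
c6: I2 dispatched to IntU
c7: I2 operands ready; I3 dispatched to MulU
c8: I2 complete; I3 operands ready
c9: R4←I2
c10: I4 dispatched to IntU
c11: I3 complete
c12: R1←I3
c13: I4 operands ready; I5 dispatched to MulU
c14: I4 complete
c15: R3←I4
c16: I5 operands ready
c19: I5 complete
c20: R0←I5
c21: I6 dispatched to AddU
c22: I6 operands ready
c24: I6 complete
c25: R0←I6
c26: I7 dispatched to AddU
c27: I7 operands ready; I8 dispatched to DivU
c28: I8 operands ready
c29: I7 complete
c30: R3←I7
c35: I8 complete
c36: R4←I8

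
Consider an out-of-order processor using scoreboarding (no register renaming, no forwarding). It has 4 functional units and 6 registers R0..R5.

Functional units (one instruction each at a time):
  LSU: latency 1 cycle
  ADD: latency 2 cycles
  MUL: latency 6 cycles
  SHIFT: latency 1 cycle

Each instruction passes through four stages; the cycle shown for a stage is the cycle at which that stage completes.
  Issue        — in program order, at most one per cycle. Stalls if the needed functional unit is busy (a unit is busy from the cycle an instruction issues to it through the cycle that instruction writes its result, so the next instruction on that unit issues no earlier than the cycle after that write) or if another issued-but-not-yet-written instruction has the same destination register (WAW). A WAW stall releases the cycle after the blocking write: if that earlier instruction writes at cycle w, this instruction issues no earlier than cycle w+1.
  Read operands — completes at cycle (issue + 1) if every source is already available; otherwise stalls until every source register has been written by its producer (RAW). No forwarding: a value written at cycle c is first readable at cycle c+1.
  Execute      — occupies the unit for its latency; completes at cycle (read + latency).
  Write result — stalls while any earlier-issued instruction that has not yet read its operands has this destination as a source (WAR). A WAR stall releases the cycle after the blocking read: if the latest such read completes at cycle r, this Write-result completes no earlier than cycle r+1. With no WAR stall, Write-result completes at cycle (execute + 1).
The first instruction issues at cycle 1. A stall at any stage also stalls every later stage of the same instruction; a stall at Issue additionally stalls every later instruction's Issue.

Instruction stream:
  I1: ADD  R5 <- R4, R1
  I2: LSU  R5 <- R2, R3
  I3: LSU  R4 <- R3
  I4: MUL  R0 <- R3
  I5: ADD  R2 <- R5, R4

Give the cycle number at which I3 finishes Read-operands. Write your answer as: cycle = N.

cycle = 11

t=1  issue I1 (ADD)
t=2  I1 read-ops
t=4  I1 finished on ADD
t=5  I1→R5
t=6  issue I2 (LSU)
t=7  I2 read-ops
t=8  I2 finished on LSU
t=9  I2→R5
t=10  issue I3 (LSU)
t=11  I3 read-ops; issue I4 (MUL)
t=12  I3 finished on LSU; I4 read-ops; issue I5 (ADD)
t=13  I3→R4
t=14  I5 read-ops
t=16  I5 finished on ADD
t=17  I5→R2
t=18  I4 finished on MUL
t=19  I4→R0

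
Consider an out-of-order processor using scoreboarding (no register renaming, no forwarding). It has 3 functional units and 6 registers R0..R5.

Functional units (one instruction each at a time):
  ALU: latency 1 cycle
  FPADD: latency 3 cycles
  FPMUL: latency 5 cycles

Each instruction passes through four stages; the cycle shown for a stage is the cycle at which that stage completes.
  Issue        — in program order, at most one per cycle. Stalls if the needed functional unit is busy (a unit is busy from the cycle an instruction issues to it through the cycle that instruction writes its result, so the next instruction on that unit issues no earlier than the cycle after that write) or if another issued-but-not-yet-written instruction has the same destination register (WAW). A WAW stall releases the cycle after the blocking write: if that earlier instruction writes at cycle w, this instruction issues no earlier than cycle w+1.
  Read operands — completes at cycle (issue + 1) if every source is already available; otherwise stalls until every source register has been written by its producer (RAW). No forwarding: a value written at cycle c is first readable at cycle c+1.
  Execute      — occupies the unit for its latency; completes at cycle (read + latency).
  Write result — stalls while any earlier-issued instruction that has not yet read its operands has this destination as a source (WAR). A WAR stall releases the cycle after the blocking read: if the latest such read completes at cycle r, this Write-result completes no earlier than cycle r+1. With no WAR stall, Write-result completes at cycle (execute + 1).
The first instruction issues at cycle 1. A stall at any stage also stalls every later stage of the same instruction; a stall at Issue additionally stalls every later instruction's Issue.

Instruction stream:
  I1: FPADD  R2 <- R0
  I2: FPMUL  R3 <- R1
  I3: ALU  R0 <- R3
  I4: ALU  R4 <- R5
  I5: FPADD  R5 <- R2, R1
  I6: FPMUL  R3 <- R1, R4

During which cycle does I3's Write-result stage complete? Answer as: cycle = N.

cycle = 12

cycle 1: I1 issues→FPADD
cycle 2: I1 reads · I2 issues→FPMUL
cycle 3: I2 reads · I3 issues→ALU
cycle 5: I1 exec-done
cycle 6: I1 writes R2
cycle 8: I2 exec-done
cycle 9: I2 writes R3
cycle 10: I3 reads
cycle 11: I3 exec-done
cycle 12: I3 writes R0
cycle 13: I4 issues→ALU
cycle 14: I4 reads · I5 issues→FPADD
cycle 15: I4 exec-done · I5 reads · I6 issues→FPMUL
cycle 16: I4 writes R4
cycle 17: I6 reads
cycle 18: I5 exec-done
cycle 19: I5 writes R5
cycle 22: I6 exec-done
cycle 23: I6 writes R3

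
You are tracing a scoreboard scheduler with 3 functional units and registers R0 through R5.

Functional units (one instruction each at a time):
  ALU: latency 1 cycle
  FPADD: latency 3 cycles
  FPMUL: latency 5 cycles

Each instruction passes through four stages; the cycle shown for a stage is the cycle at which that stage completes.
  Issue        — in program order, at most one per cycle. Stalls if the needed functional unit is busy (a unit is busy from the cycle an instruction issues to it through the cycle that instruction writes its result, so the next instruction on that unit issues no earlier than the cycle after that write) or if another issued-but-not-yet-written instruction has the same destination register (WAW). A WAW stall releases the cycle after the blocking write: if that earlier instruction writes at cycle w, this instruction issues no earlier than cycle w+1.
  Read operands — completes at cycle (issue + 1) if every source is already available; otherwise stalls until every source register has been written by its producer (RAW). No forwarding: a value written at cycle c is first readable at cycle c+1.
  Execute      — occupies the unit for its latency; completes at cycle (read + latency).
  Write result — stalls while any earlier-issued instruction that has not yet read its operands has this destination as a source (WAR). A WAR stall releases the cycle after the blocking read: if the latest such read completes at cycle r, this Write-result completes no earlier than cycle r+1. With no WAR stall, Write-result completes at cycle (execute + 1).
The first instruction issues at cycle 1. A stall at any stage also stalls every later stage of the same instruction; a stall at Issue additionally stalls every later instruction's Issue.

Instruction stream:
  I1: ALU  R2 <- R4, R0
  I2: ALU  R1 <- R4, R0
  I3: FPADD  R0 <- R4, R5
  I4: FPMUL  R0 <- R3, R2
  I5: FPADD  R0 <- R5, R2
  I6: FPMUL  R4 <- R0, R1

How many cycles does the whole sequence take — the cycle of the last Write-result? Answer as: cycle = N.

1) issue 1, read 2, done 3, write 4
2) issue 5, read 6, done 7, write 8  <struct: ALU busy until I1 writes@4>
3) issue 6, read 7, done 10, write 11
4) issue 12, read 13, done 18, write 19  <WAW R0: wait I3 write@11>
5) issue 20, read 21, done 24, write 25  <WAW R0: wait I4 write@19>
6) issue 21, read 26, done 31, write 32  <RAW R0: wait I5 write@25>

cycle = 32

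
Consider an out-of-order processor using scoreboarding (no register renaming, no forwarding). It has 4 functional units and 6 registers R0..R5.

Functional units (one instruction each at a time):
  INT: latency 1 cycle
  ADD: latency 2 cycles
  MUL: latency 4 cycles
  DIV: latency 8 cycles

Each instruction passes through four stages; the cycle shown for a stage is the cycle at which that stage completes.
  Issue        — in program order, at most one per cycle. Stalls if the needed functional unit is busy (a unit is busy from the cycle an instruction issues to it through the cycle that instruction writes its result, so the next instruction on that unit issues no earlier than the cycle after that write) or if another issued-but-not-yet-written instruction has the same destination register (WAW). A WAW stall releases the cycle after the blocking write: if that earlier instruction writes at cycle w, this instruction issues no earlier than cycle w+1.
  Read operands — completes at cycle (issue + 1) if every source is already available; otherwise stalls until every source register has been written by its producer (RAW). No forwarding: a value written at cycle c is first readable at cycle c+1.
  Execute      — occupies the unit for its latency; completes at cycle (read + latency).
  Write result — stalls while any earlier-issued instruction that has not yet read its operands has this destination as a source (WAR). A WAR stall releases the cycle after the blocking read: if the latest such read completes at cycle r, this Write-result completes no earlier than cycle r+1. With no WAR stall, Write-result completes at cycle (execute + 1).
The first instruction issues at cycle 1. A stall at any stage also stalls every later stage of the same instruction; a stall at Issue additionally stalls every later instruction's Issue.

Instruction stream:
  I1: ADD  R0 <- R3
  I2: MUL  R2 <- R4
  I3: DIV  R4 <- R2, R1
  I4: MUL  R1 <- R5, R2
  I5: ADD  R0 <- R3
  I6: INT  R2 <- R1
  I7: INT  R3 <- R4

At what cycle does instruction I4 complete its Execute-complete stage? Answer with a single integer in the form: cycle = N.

[1] I1 issues→ADD
[2] I1 reads; I2 issues→MUL
[3] I2 reads; I3 issues→DIV
[4] I1 exec-done
[5] I1 writes R0
[7] I2 exec-done
[8] I2 writes R2
[9] I3 reads; I4 issues→MUL
[10] I4 reads; I5 issues→ADD
[11] I5 reads; I6 issues→INT
[13] I5 exec-done
[14] I4 exec-done; I5 writes R0
[15] I4 writes R1
[16] I6 reads
[17] I3 exec-done; I6 exec-done
[18] I3 writes R4; I6 writes R2
[19] I7 issues→INT
[20] I7 reads
[21] I7 exec-done
[22] I7 writes R3

cycle = 14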